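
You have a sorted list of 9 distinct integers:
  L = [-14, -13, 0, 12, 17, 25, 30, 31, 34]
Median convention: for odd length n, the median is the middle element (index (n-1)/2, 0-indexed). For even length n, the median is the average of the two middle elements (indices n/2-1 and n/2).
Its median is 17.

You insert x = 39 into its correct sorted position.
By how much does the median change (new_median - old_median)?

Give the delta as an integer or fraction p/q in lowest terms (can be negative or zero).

Old median = 17
After inserting x = 39: new sorted = [-14, -13, 0, 12, 17, 25, 30, 31, 34, 39]
New median = 21
Delta = 21 - 17 = 4

Answer: 4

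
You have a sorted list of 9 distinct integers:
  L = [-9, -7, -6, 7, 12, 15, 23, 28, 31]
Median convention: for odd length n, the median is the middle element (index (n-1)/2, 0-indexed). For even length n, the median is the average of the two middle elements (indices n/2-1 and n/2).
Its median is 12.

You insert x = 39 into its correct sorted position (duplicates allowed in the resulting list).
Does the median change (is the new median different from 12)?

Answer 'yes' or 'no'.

Answer: yes

Derivation:
Old median = 12
Insert x = 39
New median = 27/2
Changed? yes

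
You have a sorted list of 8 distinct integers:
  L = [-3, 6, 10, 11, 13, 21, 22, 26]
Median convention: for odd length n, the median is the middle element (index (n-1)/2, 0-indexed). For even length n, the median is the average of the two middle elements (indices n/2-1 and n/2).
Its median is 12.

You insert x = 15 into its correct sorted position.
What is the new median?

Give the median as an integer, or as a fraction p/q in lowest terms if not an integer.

Old list (sorted, length 8): [-3, 6, 10, 11, 13, 21, 22, 26]
Old median = 12
Insert x = 15
Old length even (8). Middle pair: indices 3,4 = 11,13.
New length odd (9). New median = single middle element.
x = 15: 5 elements are < x, 3 elements are > x.
New sorted list: [-3, 6, 10, 11, 13, 15, 21, 22, 26]
New median = 13

Answer: 13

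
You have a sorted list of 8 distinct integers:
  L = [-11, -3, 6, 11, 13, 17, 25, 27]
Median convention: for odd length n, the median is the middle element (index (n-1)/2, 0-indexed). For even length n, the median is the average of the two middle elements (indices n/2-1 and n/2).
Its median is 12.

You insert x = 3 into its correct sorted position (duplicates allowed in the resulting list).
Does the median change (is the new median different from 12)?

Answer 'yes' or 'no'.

Answer: yes

Derivation:
Old median = 12
Insert x = 3
New median = 11
Changed? yes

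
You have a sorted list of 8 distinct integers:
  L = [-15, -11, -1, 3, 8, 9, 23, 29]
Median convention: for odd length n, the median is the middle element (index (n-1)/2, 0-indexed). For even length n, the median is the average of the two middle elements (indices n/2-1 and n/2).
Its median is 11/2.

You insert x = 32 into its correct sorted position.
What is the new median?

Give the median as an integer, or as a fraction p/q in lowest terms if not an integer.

Old list (sorted, length 8): [-15, -11, -1, 3, 8, 9, 23, 29]
Old median = 11/2
Insert x = 32
Old length even (8). Middle pair: indices 3,4 = 3,8.
New length odd (9). New median = single middle element.
x = 32: 8 elements are < x, 0 elements are > x.
New sorted list: [-15, -11, -1, 3, 8, 9, 23, 29, 32]
New median = 8

Answer: 8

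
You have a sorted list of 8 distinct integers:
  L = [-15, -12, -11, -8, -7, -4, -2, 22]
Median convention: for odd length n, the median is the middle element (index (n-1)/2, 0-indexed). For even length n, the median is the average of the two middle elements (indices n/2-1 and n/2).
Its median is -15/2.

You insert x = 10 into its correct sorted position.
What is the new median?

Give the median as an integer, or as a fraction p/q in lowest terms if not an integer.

Answer: -7

Derivation:
Old list (sorted, length 8): [-15, -12, -11, -8, -7, -4, -2, 22]
Old median = -15/2
Insert x = 10
Old length even (8). Middle pair: indices 3,4 = -8,-7.
New length odd (9). New median = single middle element.
x = 10: 7 elements are < x, 1 elements are > x.
New sorted list: [-15, -12, -11, -8, -7, -4, -2, 10, 22]
New median = -7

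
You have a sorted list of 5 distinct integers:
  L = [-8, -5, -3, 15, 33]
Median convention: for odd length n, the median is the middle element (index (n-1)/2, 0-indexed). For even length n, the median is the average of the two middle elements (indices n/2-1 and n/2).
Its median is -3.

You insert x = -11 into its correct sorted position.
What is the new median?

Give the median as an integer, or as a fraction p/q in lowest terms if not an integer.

Answer: -4

Derivation:
Old list (sorted, length 5): [-8, -5, -3, 15, 33]
Old median = -3
Insert x = -11
Old length odd (5). Middle was index 2 = -3.
New length even (6). New median = avg of two middle elements.
x = -11: 0 elements are < x, 5 elements are > x.
New sorted list: [-11, -8, -5, -3, 15, 33]
New median = -4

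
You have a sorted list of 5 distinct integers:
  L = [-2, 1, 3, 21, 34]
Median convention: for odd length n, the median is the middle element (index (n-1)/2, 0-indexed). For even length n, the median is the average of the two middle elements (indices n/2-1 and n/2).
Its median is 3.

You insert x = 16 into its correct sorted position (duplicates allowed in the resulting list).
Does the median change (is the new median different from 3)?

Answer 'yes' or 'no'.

Old median = 3
Insert x = 16
New median = 19/2
Changed? yes

Answer: yes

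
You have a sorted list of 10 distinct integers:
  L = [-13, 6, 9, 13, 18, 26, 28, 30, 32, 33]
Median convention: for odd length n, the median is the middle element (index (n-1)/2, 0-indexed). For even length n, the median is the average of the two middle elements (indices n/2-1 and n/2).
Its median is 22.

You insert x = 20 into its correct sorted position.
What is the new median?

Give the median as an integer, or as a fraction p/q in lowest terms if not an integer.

Answer: 20

Derivation:
Old list (sorted, length 10): [-13, 6, 9, 13, 18, 26, 28, 30, 32, 33]
Old median = 22
Insert x = 20
Old length even (10). Middle pair: indices 4,5 = 18,26.
New length odd (11). New median = single middle element.
x = 20: 5 elements are < x, 5 elements are > x.
New sorted list: [-13, 6, 9, 13, 18, 20, 26, 28, 30, 32, 33]
New median = 20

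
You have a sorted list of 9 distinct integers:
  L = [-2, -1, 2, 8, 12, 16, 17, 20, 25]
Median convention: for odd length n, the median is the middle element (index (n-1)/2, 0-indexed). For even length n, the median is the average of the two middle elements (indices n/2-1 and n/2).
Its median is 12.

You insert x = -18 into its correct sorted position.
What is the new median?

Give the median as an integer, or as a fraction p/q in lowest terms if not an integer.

Old list (sorted, length 9): [-2, -1, 2, 8, 12, 16, 17, 20, 25]
Old median = 12
Insert x = -18
Old length odd (9). Middle was index 4 = 12.
New length even (10). New median = avg of two middle elements.
x = -18: 0 elements are < x, 9 elements are > x.
New sorted list: [-18, -2, -1, 2, 8, 12, 16, 17, 20, 25]
New median = 10

Answer: 10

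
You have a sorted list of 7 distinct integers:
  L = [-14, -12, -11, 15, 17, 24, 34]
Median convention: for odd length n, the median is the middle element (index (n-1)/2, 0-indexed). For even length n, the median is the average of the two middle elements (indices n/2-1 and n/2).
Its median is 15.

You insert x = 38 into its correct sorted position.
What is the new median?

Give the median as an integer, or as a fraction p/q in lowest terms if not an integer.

Old list (sorted, length 7): [-14, -12, -11, 15, 17, 24, 34]
Old median = 15
Insert x = 38
Old length odd (7). Middle was index 3 = 15.
New length even (8). New median = avg of two middle elements.
x = 38: 7 elements are < x, 0 elements are > x.
New sorted list: [-14, -12, -11, 15, 17, 24, 34, 38]
New median = 16

Answer: 16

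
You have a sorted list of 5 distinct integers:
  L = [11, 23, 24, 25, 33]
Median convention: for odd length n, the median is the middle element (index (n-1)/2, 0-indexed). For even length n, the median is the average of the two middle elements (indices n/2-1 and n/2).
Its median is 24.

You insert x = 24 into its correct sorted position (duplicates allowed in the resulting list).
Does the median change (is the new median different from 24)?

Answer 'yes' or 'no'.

Old median = 24
Insert x = 24
New median = 24
Changed? no

Answer: no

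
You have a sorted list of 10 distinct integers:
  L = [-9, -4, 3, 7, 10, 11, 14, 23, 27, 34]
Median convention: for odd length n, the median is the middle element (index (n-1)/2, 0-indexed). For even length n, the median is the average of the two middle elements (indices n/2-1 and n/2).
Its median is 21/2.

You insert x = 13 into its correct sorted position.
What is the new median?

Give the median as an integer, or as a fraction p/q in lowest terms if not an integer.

Old list (sorted, length 10): [-9, -4, 3, 7, 10, 11, 14, 23, 27, 34]
Old median = 21/2
Insert x = 13
Old length even (10). Middle pair: indices 4,5 = 10,11.
New length odd (11). New median = single middle element.
x = 13: 6 elements are < x, 4 elements are > x.
New sorted list: [-9, -4, 3, 7, 10, 11, 13, 14, 23, 27, 34]
New median = 11

Answer: 11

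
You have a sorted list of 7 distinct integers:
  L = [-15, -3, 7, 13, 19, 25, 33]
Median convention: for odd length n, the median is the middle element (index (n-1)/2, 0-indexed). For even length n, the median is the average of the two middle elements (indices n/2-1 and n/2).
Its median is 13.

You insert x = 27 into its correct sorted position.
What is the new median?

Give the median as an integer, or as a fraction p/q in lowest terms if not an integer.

Old list (sorted, length 7): [-15, -3, 7, 13, 19, 25, 33]
Old median = 13
Insert x = 27
Old length odd (7). Middle was index 3 = 13.
New length even (8). New median = avg of two middle elements.
x = 27: 6 elements are < x, 1 elements are > x.
New sorted list: [-15, -3, 7, 13, 19, 25, 27, 33]
New median = 16

Answer: 16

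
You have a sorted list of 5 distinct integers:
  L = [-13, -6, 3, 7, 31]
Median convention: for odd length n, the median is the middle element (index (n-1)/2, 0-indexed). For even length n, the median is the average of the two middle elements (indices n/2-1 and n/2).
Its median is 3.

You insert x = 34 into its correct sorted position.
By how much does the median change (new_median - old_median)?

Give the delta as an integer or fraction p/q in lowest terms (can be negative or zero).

Old median = 3
After inserting x = 34: new sorted = [-13, -6, 3, 7, 31, 34]
New median = 5
Delta = 5 - 3 = 2

Answer: 2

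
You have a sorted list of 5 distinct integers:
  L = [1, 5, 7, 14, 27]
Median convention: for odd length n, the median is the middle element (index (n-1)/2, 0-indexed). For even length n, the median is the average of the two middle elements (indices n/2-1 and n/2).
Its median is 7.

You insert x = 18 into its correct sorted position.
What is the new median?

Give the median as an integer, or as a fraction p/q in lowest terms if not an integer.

Old list (sorted, length 5): [1, 5, 7, 14, 27]
Old median = 7
Insert x = 18
Old length odd (5). Middle was index 2 = 7.
New length even (6). New median = avg of two middle elements.
x = 18: 4 elements are < x, 1 elements are > x.
New sorted list: [1, 5, 7, 14, 18, 27]
New median = 21/2

Answer: 21/2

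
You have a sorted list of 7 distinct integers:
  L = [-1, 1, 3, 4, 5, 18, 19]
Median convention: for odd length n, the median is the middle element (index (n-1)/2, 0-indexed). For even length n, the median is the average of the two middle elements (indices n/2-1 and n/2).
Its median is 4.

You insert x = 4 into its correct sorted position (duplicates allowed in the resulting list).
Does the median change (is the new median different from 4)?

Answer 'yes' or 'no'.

Old median = 4
Insert x = 4
New median = 4
Changed? no

Answer: no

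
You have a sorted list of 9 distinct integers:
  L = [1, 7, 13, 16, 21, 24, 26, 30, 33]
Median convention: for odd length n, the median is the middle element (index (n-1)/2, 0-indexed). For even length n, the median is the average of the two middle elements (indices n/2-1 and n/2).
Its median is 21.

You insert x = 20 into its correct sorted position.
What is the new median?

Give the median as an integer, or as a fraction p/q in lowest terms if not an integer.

Answer: 41/2

Derivation:
Old list (sorted, length 9): [1, 7, 13, 16, 21, 24, 26, 30, 33]
Old median = 21
Insert x = 20
Old length odd (9). Middle was index 4 = 21.
New length even (10). New median = avg of two middle elements.
x = 20: 4 elements are < x, 5 elements are > x.
New sorted list: [1, 7, 13, 16, 20, 21, 24, 26, 30, 33]
New median = 41/2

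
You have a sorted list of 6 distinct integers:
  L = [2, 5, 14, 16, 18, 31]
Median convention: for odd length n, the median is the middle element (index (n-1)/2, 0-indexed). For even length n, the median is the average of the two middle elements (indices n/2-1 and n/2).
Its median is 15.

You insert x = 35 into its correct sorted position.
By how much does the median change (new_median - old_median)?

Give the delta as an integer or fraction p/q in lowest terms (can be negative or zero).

Old median = 15
After inserting x = 35: new sorted = [2, 5, 14, 16, 18, 31, 35]
New median = 16
Delta = 16 - 15 = 1

Answer: 1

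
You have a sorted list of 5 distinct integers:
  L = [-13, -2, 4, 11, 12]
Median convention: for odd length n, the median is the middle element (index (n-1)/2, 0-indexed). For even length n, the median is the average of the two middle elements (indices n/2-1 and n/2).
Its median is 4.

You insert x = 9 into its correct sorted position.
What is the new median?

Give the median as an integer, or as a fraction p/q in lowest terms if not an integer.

Old list (sorted, length 5): [-13, -2, 4, 11, 12]
Old median = 4
Insert x = 9
Old length odd (5). Middle was index 2 = 4.
New length even (6). New median = avg of two middle elements.
x = 9: 3 elements are < x, 2 elements are > x.
New sorted list: [-13, -2, 4, 9, 11, 12]
New median = 13/2

Answer: 13/2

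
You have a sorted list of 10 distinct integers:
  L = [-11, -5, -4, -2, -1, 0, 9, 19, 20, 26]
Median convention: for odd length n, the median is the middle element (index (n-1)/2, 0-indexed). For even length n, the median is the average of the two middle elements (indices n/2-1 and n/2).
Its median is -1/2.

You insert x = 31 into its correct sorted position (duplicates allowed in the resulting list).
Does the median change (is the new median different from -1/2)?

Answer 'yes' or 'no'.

Old median = -1/2
Insert x = 31
New median = 0
Changed? yes

Answer: yes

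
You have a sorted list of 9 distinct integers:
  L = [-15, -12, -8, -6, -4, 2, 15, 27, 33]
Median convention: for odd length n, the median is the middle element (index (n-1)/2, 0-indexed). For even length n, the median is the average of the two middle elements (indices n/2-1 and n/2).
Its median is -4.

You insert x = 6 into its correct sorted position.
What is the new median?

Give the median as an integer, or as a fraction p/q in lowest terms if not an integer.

Old list (sorted, length 9): [-15, -12, -8, -6, -4, 2, 15, 27, 33]
Old median = -4
Insert x = 6
Old length odd (9). Middle was index 4 = -4.
New length even (10). New median = avg of two middle elements.
x = 6: 6 elements are < x, 3 elements are > x.
New sorted list: [-15, -12, -8, -6, -4, 2, 6, 15, 27, 33]
New median = -1

Answer: -1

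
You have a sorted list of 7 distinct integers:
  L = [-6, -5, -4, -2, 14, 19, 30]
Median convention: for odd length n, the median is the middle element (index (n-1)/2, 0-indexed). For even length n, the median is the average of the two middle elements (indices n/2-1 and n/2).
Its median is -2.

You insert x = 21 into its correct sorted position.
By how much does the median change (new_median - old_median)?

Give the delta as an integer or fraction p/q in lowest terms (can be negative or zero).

Answer: 8

Derivation:
Old median = -2
After inserting x = 21: new sorted = [-6, -5, -4, -2, 14, 19, 21, 30]
New median = 6
Delta = 6 - -2 = 8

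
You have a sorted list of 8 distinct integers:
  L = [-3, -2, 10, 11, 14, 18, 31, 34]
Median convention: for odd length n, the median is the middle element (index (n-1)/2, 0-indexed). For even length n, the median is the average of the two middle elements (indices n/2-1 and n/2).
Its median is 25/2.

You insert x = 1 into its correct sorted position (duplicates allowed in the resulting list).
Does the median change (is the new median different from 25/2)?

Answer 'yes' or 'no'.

Old median = 25/2
Insert x = 1
New median = 11
Changed? yes

Answer: yes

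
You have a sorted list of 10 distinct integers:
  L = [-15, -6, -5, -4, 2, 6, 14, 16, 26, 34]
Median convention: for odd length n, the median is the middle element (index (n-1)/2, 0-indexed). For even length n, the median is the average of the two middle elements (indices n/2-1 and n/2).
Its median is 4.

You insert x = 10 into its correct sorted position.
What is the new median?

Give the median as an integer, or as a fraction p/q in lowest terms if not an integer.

Answer: 6

Derivation:
Old list (sorted, length 10): [-15, -6, -5, -4, 2, 6, 14, 16, 26, 34]
Old median = 4
Insert x = 10
Old length even (10). Middle pair: indices 4,5 = 2,6.
New length odd (11). New median = single middle element.
x = 10: 6 elements are < x, 4 elements are > x.
New sorted list: [-15, -6, -5, -4, 2, 6, 10, 14, 16, 26, 34]
New median = 6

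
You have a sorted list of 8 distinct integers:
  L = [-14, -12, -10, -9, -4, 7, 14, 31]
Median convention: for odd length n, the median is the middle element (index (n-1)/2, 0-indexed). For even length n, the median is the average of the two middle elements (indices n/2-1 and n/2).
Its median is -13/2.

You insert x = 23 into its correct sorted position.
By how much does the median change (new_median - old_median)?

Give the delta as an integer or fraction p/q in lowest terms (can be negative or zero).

Old median = -13/2
After inserting x = 23: new sorted = [-14, -12, -10, -9, -4, 7, 14, 23, 31]
New median = -4
Delta = -4 - -13/2 = 5/2

Answer: 5/2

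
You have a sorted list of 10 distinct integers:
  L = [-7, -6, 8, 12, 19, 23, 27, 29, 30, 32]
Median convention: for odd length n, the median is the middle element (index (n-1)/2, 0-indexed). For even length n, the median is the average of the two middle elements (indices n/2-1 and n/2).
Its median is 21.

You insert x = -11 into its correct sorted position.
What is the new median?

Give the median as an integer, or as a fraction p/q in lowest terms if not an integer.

Answer: 19

Derivation:
Old list (sorted, length 10): [-7, -6, 8, 12, 19, 23, 27, 29, 30, 32]
Old median = 21
Insert x = -11
Old length even (10). Middle pair: indices 4,5 = 19,23.
New length odd (11). New median = single middle element.
x = -11: 0 elements are < x, 10 elements are > x.
New sorted list: [-11, -7, -6, 8, 12, 19, 23, 27, 29, 30, 32]
New median = 19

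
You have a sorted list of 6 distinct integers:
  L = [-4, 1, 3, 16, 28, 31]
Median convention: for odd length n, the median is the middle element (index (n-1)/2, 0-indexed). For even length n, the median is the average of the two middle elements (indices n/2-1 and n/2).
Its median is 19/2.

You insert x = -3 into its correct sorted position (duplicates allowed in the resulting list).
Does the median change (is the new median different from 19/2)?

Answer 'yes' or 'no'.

Old median = 19/2
Insert x = -3
New median = 3
Changed? yes

Answer: yes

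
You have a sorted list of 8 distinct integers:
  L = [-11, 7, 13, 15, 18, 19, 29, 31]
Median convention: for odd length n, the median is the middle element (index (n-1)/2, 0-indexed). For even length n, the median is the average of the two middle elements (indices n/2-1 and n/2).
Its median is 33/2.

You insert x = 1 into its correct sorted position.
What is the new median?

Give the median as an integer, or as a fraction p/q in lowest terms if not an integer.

Answer: 15

Derivation:
Old list (sorted, length 8): [-11, 7, 13, 15, 18, 19, 29, 31]
Old median = 33/2
Insert x = 1
Old length even (8). Middle pair: indices 3,4 = 15,18.
New length odd (9). New median = single middle element.
x = 1: 1 elements are < x, 7 elements are > x.
New sorted list: [-11, 1, 7, 13, 15, 18, 19, 29, 31]
New median = 15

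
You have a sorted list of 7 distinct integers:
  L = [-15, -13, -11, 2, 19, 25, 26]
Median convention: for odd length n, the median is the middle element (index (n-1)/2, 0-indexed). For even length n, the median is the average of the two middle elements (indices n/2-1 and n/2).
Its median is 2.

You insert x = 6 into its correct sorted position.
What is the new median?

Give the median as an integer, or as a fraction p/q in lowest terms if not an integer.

Old list (sorted, length 7): [-15, -13, -11, 2, 19, 25, 26]
Old median = 2
Insert x = 6
Old length odd (7). Middle was index 3 = 2.
New length even (8). New median = avg of two middle elements.
x = 6: 4 elements are < x, 3 elements are > x.
New sorted list: [-15, -13, -11, 2, 6, 19, 25, 26]
New median = 4

Answer: 4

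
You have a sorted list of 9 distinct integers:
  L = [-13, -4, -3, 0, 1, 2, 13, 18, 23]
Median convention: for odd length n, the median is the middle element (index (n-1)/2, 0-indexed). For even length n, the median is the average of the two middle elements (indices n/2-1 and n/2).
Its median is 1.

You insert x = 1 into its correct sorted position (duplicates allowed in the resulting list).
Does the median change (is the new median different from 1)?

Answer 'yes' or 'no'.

Old median = 1
Insert x = 1
New median = 1
Changed? no

Answer: no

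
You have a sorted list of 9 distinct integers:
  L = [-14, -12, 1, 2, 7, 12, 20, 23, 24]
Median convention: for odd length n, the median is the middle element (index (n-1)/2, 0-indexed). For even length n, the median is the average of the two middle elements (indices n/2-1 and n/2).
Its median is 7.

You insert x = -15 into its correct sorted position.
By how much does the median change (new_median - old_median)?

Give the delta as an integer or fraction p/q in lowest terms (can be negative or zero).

Old median = 7
After inserting x = -15: new sorted = [-15, -14, -12, 1, 2, 7, 12, 20, 23, 24]
New median = 9/2
Delta = 9/2 - 7 = -5/2

Answer: -5/2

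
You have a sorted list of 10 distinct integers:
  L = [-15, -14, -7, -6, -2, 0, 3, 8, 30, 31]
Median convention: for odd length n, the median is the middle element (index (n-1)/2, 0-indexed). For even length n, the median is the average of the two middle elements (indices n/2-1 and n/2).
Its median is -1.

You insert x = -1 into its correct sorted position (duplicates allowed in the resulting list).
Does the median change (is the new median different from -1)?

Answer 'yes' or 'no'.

Answer: no

Derivation:
Old median = -1
Insert x = -1
New median = -1
Changed? no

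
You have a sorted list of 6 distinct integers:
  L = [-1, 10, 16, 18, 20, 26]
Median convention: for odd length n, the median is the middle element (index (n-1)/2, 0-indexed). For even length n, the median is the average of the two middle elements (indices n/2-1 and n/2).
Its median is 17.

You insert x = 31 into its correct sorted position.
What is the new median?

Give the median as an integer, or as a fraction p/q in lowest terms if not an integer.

Answer: 18

Derivation:
Old list (sorted, length 6): [-1, 10, 16, 18, 20, 26]
Old median = 17
Insert x = 31
Old length even (6). Middle pair: indices 2,3 = 16,18.
New length odd (7). New median = single middle element.
x = 31: 6 elements are < x, 0 elements are > x.
New sorted list: [-1, 10, 16, 18, 20, 26, 31]
New median = 18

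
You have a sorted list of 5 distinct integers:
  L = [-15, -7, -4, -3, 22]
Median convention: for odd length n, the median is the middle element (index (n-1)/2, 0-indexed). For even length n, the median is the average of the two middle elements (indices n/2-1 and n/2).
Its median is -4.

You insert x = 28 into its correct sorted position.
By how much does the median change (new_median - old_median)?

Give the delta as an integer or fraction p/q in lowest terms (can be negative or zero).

Answer: 1/2

Derivation:
Old median = -4
After inserting x = 28: new sorted = [-15, -7, -4, -3, 22, 28]
New median = -7/2
Delta = -7/2 - -4 = 1/2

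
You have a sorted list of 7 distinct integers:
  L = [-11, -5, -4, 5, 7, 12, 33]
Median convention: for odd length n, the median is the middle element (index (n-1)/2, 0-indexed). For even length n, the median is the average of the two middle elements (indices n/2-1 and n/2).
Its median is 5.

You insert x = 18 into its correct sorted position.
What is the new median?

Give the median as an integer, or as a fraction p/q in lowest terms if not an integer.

Old list (sorted, length 7): [-11, -5, -4, 5, 7, 12, 33]
Old median = 5
Insert x = 18
Old length odd (7). Middle was index 3 = 5.
New length even (8). New median = avg of two middle elements.
x = 18: 6 elements are < x, 1 elements are > x.
New sorted list: [-11, -5, -4, 5, 7, 12, 18, 33]
New median = 6

Answer: 6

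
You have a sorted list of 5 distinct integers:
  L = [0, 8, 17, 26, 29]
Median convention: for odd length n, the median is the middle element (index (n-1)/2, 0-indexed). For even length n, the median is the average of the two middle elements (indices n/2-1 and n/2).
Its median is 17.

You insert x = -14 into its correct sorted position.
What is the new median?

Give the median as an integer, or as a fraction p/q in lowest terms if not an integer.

Answer: 25/2

Derivation:
Old list (sorted, length 5): [0, 8, 17, 26, 29]
Old median = 17
Insert x = -14
Old length odd (5). Middle was index 2 = 17.
New length even (6). New median = avg of two middle elements.
x = -14: 0 elements are < x, 5 elements are > x.
New sorted list: [-14, 0, 8, 17, 26, 29]
New median = 25/2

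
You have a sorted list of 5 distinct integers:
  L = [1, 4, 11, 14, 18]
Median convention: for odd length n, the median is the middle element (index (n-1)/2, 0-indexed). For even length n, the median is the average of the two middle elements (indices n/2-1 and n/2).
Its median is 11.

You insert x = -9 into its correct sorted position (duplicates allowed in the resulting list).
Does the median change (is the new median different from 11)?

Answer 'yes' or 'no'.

Old median = 11
Insert x = -9
New median = 15/2
Changed? yes

Answer: yes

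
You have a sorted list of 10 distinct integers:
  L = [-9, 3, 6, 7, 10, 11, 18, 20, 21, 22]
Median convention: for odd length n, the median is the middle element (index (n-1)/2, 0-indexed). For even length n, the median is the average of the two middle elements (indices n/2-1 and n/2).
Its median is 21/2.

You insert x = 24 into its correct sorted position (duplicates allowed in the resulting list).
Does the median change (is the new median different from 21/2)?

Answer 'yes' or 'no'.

Old median = 21/2
Insert x = 24
New median = 11
Changed? yes

Answer: yes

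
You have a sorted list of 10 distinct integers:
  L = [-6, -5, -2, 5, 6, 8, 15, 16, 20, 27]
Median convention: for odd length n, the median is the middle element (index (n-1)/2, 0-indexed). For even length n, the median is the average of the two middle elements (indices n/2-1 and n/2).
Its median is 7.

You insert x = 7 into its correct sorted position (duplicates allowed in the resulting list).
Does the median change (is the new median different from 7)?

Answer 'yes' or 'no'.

Answer: no

Derivation:
Old median = 7
Insert x = 7
New median = 7
Changed? no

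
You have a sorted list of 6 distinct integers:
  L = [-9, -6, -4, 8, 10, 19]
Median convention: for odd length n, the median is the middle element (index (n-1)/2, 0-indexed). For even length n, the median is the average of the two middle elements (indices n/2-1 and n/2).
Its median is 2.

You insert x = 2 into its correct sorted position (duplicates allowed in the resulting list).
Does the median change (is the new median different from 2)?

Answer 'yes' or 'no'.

Old median = 2
Insert x = 2
New median = 2
Changed? no

Answer: no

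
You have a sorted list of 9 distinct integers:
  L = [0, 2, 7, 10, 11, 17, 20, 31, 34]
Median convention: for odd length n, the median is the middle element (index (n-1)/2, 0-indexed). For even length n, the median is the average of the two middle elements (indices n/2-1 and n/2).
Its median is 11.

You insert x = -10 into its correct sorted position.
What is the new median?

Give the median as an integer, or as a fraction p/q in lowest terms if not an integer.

Old list (sorted, length 9): [0, 2, 7, 10, 11, 17, 20, 31, 34]
Old median = 11
Insert x = -10
Old length odd (9). Middle was index 4 = 11.
New length even (10). New median = avg of two middle elements.
x = -10: 0 elements are < x, 9 elements are > x.
New sorted list: [-10, 0, 2, 7, 10, 11, 17, 20, 31, 34]
New median = 21/2

Answer: 21/2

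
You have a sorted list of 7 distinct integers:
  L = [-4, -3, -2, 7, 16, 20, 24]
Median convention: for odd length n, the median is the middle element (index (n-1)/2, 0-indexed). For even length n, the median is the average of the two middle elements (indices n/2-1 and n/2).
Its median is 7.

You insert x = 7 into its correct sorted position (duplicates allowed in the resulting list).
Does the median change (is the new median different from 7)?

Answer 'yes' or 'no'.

Answer: no

Derivation:
Old median = 7
Insert x = 7
New median = 7
Changed? no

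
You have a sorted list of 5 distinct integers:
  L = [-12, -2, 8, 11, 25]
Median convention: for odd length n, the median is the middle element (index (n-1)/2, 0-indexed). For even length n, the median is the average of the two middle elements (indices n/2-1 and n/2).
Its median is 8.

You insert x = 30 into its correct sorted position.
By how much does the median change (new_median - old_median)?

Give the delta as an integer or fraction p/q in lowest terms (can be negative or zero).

Old median = 8
After inserting x = 30: new sorted = [-12, -2, 8, 11, 25, 30]
New median = 19/2
Delta = 19/2 - 8 = 3/2

Answer: 3/2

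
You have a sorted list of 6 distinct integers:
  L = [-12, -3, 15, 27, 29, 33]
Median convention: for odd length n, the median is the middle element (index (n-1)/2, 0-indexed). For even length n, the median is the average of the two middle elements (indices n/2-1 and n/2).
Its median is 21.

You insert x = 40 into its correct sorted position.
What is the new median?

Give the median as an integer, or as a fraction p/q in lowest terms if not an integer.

Old list (sorted, length 6): [-12, -3, 15, 27, 29, 33]
Old median = 21
Insert x = 40
Old length even (6). Middle pair: indices 2,3 = 15,27.
New length odd (7). New median = single middle element.
x = 40: 6 elements are < x, 0 elements are > x.
New sorted list: [-12, -3, 15, 27, 29, 33, 40]
New median = 27

Answer: 27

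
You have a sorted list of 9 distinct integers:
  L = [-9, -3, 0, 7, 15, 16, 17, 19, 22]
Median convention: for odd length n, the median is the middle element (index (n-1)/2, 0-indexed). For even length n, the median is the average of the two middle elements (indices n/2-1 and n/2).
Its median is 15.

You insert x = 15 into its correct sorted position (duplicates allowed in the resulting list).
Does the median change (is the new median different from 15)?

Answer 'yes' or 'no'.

Answer: no

Derivation:
Old median = 15
Insert x = 15
New median = 15
Changed? no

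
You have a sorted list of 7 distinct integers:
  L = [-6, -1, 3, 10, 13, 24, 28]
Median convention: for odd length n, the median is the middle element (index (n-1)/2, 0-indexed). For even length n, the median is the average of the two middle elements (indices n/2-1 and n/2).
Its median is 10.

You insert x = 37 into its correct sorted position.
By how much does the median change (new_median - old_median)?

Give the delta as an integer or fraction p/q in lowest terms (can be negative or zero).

Answer: 3/2

Derivation:
Old median = 10
After inserting x = 37: new sorted = [-6, -1, 3, 10, 13, 24, 28, 37]
New median = 23/2
Delta = 23/2 - 10 = 3/2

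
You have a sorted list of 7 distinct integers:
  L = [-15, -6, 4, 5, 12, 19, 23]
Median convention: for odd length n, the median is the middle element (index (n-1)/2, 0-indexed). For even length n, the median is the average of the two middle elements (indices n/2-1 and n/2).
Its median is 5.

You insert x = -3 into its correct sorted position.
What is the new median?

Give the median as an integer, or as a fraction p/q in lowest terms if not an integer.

Answer: 9/2

Derivation:
Old list (sorted, length 7): [-15, -6, 4, 5, 12, 19, 23]
Old median = 5
Insert x = -3
Old length odd (7). Middle was index 3 = 5.
New length even (8). New median = avg of two middle elements.
x = -3: 2 elements are < x, 5 elements are > x.
New sorted list: [-15, -6, -3, 4, 5, 12, 19, 23]
New median = 9/2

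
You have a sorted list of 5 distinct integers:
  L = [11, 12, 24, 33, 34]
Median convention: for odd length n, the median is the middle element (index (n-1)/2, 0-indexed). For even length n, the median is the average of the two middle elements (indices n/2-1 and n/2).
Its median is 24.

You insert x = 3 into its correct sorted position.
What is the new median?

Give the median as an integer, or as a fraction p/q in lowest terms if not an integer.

Old list (sorted, length 5): [11, 12, 24, 33, 34]
Old median = 24
Insert x = 3
Old length odd (5). Middle was index 2 = 24.
New length even (6). New median = avg of two middle elements.
x = 3: 0 elements are < x, 5 elements are > x.
New sorted list: [3, 11, 12, 24, 33, 34]
New median = 18

Answer: 18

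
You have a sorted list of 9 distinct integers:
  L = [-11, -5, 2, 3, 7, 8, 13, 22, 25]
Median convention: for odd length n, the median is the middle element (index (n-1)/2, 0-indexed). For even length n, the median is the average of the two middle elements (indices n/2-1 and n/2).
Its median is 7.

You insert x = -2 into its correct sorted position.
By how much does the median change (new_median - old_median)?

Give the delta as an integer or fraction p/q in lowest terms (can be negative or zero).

Old median = 7
After inserting x = -2: new sorted = [-11, -5, -2, 2, 3, 7, 8, 13, 22, 25]
New median = 5
Delta = 5 - 7 = -2

Answer: -2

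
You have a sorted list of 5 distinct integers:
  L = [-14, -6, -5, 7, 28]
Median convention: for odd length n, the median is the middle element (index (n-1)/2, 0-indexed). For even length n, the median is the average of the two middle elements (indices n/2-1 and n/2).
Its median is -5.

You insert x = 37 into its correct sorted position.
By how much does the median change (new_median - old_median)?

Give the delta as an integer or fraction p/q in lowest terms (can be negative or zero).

Answer: 6

Derivation:
Old median = -5
After inserting x = 37: new sorted = [-14, -6, -5, 7, 28, 37]
New median = 1
Delta = 1 - -5 = 6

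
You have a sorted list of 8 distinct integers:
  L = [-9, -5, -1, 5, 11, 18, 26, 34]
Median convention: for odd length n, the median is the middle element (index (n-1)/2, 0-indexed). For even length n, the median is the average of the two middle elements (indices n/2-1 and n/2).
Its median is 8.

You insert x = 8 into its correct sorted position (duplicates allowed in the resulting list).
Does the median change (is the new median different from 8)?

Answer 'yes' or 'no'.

Old median = 8
Insert x = 8
New median = 8
Changed? no

Answer: no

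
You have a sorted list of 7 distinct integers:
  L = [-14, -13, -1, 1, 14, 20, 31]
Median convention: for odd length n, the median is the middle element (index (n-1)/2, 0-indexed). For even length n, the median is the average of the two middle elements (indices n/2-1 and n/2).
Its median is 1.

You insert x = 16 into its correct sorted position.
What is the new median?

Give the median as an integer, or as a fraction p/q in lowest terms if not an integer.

Answer: 15/2

Derivation:
Old list (sorted, length 7): [-14, -13, -1, 1, 14, 20, 31]
Old median = 1
Insert x = 16
Old length odd (7). Middle was index 3 = 1.
New length even (8). New median = avg of two middle elements.
x = 16: 5 elements are < x, 2 elements are > x.
New sorted list: [-14, -13, -1, 1, 14, 16, 20, 31]
New median = 15/2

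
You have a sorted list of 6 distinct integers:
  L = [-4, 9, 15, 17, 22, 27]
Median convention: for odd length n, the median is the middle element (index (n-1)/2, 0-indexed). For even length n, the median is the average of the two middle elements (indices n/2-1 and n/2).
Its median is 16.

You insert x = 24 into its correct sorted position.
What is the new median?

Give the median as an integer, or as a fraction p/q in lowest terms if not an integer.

Old list (sorted, length 6): [-4, 9, 15, 17, 22, 27]
Old median = 16
Insert x = 24
Old length even (6). Middle pair: indices 2,3 = 15,17.
New length odd (7). New median = single middle element.
x = 24: 5 elements are < x, 1 elements are > x.
New sorted list: [-4, 9, 15, 17, 22, 24, 27]
New median = 17

Answer: 17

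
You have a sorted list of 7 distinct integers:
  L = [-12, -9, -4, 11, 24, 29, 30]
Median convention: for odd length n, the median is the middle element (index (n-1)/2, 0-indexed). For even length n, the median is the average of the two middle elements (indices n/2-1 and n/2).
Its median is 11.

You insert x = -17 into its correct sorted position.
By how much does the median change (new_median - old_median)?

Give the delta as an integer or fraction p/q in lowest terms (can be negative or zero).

Answer: -15/2

Derivation:
Old median = 11
After inserting x = -17: new sorted = [-17, -12, -9, -4, 11, 24, 29, 30]
New median = 7/2
Delta = 7/2 - 11 = -15/2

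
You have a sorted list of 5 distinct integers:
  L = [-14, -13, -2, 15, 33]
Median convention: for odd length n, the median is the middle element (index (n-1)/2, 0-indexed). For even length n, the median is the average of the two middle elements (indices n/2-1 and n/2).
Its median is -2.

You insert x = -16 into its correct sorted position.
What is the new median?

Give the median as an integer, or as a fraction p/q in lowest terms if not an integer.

Old list (sorted, length 5): [-14, -13, -2, 15, 33]
Old median = -2
Insert x = -16
Old length odd (5). Middle was index 2 = -2.
New length even (6). New median = avg of two middle elements.
x = -16: 0 elements are < x, 5 elements are > x.
New sorted list: [-16, -14, -13, -2, 15, 33]
New median = -15/2

Answer: -15/2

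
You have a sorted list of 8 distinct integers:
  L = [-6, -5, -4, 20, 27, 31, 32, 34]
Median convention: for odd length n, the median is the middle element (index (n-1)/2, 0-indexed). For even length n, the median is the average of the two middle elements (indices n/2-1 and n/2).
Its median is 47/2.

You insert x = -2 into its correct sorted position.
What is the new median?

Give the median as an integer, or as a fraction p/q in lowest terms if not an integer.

Answer: 20

Derivation:
Old list (sorted, length 8): [-6, -5, -4, 20, 27, 31, 32, 34]
Old median = 47/2
Insert x = -2
Old length even (8). Middle pair: indices 3,4 = 20,27.
New length odd (9). New median = single middle element.
x = -2: 3 elements are < x, 5 elements are > x.
New sorted list: [-6, -5, -4, -2, 20, 27, 31, 32, 34]
New median = 20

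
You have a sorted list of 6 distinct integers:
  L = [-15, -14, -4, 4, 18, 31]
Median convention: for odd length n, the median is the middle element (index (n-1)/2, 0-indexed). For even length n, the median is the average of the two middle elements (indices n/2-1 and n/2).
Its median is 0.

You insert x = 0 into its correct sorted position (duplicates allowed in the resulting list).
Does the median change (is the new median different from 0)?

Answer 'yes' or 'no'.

Old median = 0
Insert x = 0
New median = 0
Changed? no

Answer: no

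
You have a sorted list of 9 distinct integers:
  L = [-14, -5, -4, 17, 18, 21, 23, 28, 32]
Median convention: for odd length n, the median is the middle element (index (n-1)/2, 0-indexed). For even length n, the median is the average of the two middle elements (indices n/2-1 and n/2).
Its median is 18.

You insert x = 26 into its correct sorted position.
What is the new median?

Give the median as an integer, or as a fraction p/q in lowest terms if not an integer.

Old list (sorted, length 9): [-14, -5, -4, 17, 18, 21, 23, 28, 32]
Old median = 18
Insert x = 26
Old length odd (9). Middle was index 4 = 18.
New length even (10). New median = avg of two middle elements.
x = 26: 7 elements are < x, 2 elements are > x.
New sorted list: [-14, -5, -4, 17, 18, 21, 23, 26, 28, 32]
New median = 39/2

Answer: 39/2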